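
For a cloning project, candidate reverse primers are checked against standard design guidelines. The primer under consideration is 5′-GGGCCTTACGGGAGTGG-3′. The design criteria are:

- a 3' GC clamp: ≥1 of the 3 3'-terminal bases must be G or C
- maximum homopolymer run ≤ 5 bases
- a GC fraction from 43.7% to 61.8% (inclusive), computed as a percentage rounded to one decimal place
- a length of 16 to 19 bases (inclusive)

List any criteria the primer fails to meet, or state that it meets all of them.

Base counts: A=2, T=3, G=9, C=3 (length 17).
GC clamp: 3' end TGG has 2 G/C ✓
homopolymer run: longest run = 3 ✓
GC content: GC 12/17 = 70.6%, outside 43.7–61.8% ✗
length: length 17 ✓

Fails: GC content.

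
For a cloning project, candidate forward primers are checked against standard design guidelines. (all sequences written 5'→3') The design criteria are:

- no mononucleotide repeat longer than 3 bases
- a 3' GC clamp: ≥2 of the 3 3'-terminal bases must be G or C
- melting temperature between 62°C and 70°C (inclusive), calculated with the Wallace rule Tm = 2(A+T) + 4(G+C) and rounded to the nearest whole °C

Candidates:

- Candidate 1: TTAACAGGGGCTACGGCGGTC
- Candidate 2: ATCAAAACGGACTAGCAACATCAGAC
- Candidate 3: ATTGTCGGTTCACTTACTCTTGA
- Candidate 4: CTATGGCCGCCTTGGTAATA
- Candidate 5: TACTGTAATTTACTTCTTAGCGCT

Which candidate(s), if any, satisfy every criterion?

Candidate 5 only.

Candidate 1 (21 nt, A=4 T=4 G=8 C=5): longest run = 4, exceeds 3 ✗; 3' end GTC has 2 G/C ✓; Tm = 2·8 + 4·13 = 68°C ✓ — fails.
Candidate 2 (26 nt, A=12 T=3 G=4 C=7): longest run = 4, exceeds 3 ✗; 3' end GAC has 2 G/C ✓; Tm = 2·15 + 4·11 = 74°C, outside 62–70°C ✗ — fails.
Candidate 3 (23 nt, A=4 T=10 G=4 C=5): longest run = 2 ✓; 3' end TGA has 1 G/C, need ≥2 ✗; Tm = 2·14 + 4·9 = 64°C ✓ — fails.
Candidate 4 (20 nt, A=4 T=6 G=5 C=5): longest run = 2 ✓; 3' end ATA has 0 G/C, need ≥2 ✗; Tm = 2·10 + 4·10 = 60°C, outside 62–70°C ✗ — fails.
Candidate 5 (24 nt, A=5 T=11 G=3 C=5): longest run = 3 ✓; 3' end GCT has 2 G/C ✓; Tm = 2·16 + 4·8 = 64°C ✓ — passes.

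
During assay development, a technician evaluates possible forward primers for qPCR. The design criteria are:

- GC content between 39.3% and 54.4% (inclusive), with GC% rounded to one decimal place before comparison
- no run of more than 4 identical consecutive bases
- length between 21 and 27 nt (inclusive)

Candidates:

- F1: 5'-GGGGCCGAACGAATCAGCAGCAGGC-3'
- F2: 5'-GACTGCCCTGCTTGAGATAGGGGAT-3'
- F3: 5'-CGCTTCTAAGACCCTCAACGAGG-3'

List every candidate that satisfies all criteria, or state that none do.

F1 (25 nt, A=7 T=1 G=10 C=7): GC 17/25 = 68.0%, outside 39.3–54.4% ✗; longest run = 4 ✓; length 25 ✓ — fails.
F2 (25 nt, A=5 T=6 G=9 C=5): GC 14/25 = 56.0%, outside 39.3–54.4% ✗; longest run = 4 ✓; length 25 ✓ — fails.
F3 (23 nt, A=6 T=4 G=5 C=8): GC 13/23 = 56.5%, outside 39.3–54.4% ✗; longest run = 3 ✓; length 23 ✓ — fails.

None of the candidates satisfy all criteria.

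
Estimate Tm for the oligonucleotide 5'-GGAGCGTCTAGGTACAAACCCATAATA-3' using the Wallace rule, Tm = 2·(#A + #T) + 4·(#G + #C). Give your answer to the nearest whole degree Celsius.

Base counts: A=10, T=5, G=6, C=6 (length 27).
Tm = 2·(10+5) + 4·(6+6) = 2·15 + 4·12 = 30 + 48 = 78°C.

78°C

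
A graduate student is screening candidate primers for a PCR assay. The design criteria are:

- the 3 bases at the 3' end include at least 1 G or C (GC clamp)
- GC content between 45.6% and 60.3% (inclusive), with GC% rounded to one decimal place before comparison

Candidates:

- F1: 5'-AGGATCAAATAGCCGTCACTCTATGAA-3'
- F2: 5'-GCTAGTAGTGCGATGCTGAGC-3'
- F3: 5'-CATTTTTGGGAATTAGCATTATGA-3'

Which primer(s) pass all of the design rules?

F2 only.

F1 (27 nt, A=10 T=6 G=5 C=6): 3' end GAA has 1 G/C ✓; GC 11/27 = 40.7%, outside 45.6–60.3% ✗ — fails.
F2 (21 nt, A=4 T=5 G=8 C=4): 3' end AGC has 2 G/C ✓; GC 12/21 = 57.1% ✓ — passes.
F3 (24 nt, A=7 T=10 G=5 C=2): 3' end TGA has 1 G/C ✓; GC 7/24 = 29.2%, outside 45.6–60.3% ✗ — fails.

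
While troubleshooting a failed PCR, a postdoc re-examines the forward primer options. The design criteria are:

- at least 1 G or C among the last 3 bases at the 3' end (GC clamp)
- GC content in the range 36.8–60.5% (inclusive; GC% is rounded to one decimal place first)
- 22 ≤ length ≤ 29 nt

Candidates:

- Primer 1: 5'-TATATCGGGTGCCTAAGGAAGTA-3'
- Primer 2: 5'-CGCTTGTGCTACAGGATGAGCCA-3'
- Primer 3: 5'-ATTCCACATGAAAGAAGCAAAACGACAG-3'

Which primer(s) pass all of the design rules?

Primer 1 (23 nt, A=7 T=6 G=7 C=3): 3' end GTA has 1 G/C ✓; GC 10/23 = 43.5% ✓; length 23 ✓ — passes.
Primer 2 (23 nt, A=5 T=5 G=7 C=6): 3' end CCA has 2 G/C ✓; GC 13/23 = 56.5% ✓; length 23 ✓ — passes.
Primer 3 (28 nt, A=14 T=3 G=5 C=6): 3' end CAG has 2 G/C ✓; GC 11/28 = 39.3% ✓; length 28 ✓ — passes.

Primer 1, Primer 2 and Primer 3.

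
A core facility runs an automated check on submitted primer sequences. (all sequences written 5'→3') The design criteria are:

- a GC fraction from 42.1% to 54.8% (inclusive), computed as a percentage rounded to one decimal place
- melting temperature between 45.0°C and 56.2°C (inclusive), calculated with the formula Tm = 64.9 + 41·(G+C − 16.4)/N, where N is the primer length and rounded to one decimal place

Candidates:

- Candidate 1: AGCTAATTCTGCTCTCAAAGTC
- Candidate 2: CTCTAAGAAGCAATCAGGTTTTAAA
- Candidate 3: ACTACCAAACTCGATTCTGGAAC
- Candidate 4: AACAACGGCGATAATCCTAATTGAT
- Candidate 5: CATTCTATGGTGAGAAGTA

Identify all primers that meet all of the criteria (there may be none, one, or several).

Candidate 3 only.

Candidate 1 (22 nt, A=6 T=7 G=3 C=6): GC 9/22 = 40.9%, outside 42.1–54.8% ✗; Tm = 64.9 + 41·(9 − 16.4)/22 = 51.1°C ✓ — fails.
Candidate 2 (25 nt, A=10 T=7 G=4 C=4): GC 8/25 = 32.0%, outside 42.1–54.8% ✗; Tm = 64.9 + 41·(8 − 16.4)/25 = 51.1°C ✓ — fails.
Candidate 3 (23 nt, A=8 T=5 G=3 C=7): GC 10/23 = 43.5% ✓; Tm = 64.9 + 41·(10 − 16.4)/23 = 53.5°C ✓ — passes.
Candidate 4 (25 nt, A=10 T=6 G=4 C=5): GC 9/25 = 36.0%, outside 42.1–54.8% ✗; Tm = 64.9 + 41·(9 − 16.4)/25 = 52.8°C ✓ — fails.
Candidate 5 (19 nt, A=6 T=6 G=5 C=2): GC 7/19 = 36.8%, outside 42.1–54.8% ✗; Tm = 64.9 + 41·(7 − 16.4)/19 = 44.6°C, outside 45.0–56.2°C ✗ — fails.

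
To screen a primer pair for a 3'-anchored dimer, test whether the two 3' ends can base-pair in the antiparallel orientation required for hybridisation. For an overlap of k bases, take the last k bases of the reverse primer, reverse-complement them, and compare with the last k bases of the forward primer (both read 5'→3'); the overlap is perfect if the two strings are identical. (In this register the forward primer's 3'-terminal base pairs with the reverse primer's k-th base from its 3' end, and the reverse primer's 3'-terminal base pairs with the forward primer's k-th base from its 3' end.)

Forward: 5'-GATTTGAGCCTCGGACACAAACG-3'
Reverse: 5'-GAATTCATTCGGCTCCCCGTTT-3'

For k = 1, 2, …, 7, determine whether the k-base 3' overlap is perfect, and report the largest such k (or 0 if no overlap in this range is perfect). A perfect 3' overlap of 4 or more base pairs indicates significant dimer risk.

Longest perfect overlap: 5 complementary base pairs; significant dimer risk (threshold 4).

Last 7 bases (5'→3') — forward …ACAAACG, reverse …CCCGTTT.
Reverse complement of the reverse primer's last 7 bases: AAACGGG; its first k bases are the reverse complement of the reverse primer's last k bases, so a perfect k-base overlap needs the forward primer's last k bases to equal them.
Comparing (forward last k vs required): k=1: G vs A ✗; k=2: CG vs AA ✗; k=3: ACG vs AAA ✗; k=4: AACG vs AAAC ✗; k=5: AAACG vs AAACG ✓; k=6: CAAACG vs AAACGG ✗; k=7: ACAAACG vs AAACGGG ✗.
Only k = 5 is perfect, so the longest perfect 3' overlap is 5.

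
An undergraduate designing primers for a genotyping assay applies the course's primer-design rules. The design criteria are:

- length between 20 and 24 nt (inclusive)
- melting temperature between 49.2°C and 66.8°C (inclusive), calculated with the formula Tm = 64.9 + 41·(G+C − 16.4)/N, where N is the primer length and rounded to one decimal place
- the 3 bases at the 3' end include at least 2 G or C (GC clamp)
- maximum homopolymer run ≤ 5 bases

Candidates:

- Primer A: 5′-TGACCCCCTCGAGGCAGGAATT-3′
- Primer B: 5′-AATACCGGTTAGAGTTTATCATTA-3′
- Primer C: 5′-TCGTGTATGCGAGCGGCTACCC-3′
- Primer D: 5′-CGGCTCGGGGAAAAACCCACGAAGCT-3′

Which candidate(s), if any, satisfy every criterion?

Primer A (22 nt, A=5 T=4 G=6 C=7): length 22 ✓; Tm = 64.9 + 41·(13 − 16.4)/22 = 58.6°C ✓; 3' end ATT has 0 G/C, need ≥2 ✗; longest run = 5 ✓ — fails.
Primer B (24 nt, A=8 T=9 G=4 C=3): length 24 ✓; Tm = 64.9 + 41·(7 − 16.4)/24 = 48.8°C, outside 49.2–66.8°C ✗; 3' end TTA has 0 G/C, need ≥2 ✗; longest run = 3 ✓ — fails.
Primer C (22 nt, A=3 T=5 G=7 C=7): length 22 ✓; Tm = 64.9 + 41·(14 − 16.4)/22 = 60.4°C ✓; 3' end CCC has 3 G/C ✓; longest run = 3 ✓ — passes.
Primer D (26 nt, A=8 T=2 G=8 C=8): length 26, outside 20–24 ✗; Tm = 64.9 + 41·(16 − 16.4)/26 = 64.3°C ✓; 3' end GCT has 2 G/C ✓; longest run = 5 ✓ — fails.

Primer C only.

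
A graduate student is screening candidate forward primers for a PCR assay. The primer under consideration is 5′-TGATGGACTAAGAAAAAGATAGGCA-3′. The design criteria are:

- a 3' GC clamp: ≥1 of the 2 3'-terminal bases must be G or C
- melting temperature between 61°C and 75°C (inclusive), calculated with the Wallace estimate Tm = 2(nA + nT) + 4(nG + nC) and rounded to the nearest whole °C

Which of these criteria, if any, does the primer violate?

Base counts: A=12, T=4, G=7, C=2 (length 25).
GC clamp: 3' end CA has 1 G/C ✓
Tm: Tm = 2·16 + 4·9 = 68°C ✓

Meets all criteria.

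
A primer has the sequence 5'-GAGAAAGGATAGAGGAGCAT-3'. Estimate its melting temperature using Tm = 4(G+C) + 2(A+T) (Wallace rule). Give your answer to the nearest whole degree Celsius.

Base counts: A=9, T=2, G=8, C=1 (length 20).
Tm = 2·(9+2) + 4·(8+1) = 2·11 + 4·9 = 22 + 36 = 58°C.

58°C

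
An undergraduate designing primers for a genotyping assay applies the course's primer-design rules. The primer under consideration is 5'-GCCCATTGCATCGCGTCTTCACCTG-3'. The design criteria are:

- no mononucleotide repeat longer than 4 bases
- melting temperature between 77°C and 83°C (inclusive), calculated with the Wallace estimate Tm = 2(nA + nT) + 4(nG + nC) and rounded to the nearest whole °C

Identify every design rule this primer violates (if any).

Meets all criteria.

Base counts: A=3, T=7, G=5, C=10 (length 25).
homopolymer run: longest run = 3 ✓
Tm: Tm = 2·10 + 4·15 = 80°C ✓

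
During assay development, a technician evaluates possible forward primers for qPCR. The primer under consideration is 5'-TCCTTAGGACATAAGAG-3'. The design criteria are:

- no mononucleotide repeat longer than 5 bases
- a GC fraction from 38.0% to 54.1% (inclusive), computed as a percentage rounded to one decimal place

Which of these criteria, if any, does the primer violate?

Meets all criteria.

Base counts: A=6, T=4, G=4, C=3 (length 17).
homopolymer run: longest run = 2 ✓
GC content: GC 7/17 = 41.2% ✓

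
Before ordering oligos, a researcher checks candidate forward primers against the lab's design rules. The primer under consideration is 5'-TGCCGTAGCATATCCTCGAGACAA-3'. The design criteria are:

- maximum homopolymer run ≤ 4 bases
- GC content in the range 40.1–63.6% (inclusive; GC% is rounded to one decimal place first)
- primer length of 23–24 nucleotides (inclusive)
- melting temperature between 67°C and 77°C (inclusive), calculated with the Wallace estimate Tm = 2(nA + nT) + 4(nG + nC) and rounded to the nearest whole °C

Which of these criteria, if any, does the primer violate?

Meets all criteria.

Base counts: A=7, T=5, G=5, C=7 (length 24).
homopolymer run: longest run = 2 ✓
GC content: GC 12/24 = 50.0% ✓
length: length 24 ✓
Tm: Tm = 2·12 + 4·12 = 72°C ✓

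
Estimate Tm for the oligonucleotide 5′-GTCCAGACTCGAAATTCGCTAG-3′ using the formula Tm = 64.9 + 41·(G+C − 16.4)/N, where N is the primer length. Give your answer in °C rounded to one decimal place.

54.8°C

Base counts: A=6, T=5, G=5, C=6; G+C = 11, N = 22.
Tm = 64.9 + 41·(11 − 16.4)/22 = 64.9 + -221.40/22 = 54.8°C.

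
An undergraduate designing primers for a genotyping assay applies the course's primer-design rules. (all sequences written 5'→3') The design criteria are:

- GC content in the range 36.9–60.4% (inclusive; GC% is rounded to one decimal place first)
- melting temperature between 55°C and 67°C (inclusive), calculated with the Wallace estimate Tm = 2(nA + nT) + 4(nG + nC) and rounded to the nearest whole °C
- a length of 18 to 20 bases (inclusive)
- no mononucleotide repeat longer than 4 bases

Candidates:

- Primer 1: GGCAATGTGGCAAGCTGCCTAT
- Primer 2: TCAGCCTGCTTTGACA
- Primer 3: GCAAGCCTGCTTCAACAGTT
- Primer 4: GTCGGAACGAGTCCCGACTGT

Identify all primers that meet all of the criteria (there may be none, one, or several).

Primer 3 only.

Primer 1 (22 nt, A=5 T=5 G=7 C=5): GC 12/22 = 54.5% ✓; Tm = 2·10 + 4·12 = 68°C, outside 55–67°C ✗; length 22, outside 18–20 ✗; longest run = 2 ✓ — fails.
Primer 2 (16 nt, A=3 T=5 G=3 C=5): GC 8/16 = 50.0% ✓; Tm = 2·8 + 4·8 = 48°C, outside 55–67°C ✗; length 16, outside 18–20 ✗; longest run = 3 ✓ — fails.
Primer 3 (20 nt, A=5 T=5 G=4 C=6): GC 10/20 = 50.0% ✓; Tm = 2·10 + 4·10 = 60°C ✓; length 20 ✓; longest run = 2 ✓ — passes.
Primer 4 (21 nt, A=4 T=4 G=7 C=6): GC 13/21 = 61.9%, outside 36.9–60.4% ✗; Tm = 2·8 + 4·13 = 68°C, outside 55–67°C ✗; length 21, outside 18–20 ✗; longest run = 3 ✓ — fails.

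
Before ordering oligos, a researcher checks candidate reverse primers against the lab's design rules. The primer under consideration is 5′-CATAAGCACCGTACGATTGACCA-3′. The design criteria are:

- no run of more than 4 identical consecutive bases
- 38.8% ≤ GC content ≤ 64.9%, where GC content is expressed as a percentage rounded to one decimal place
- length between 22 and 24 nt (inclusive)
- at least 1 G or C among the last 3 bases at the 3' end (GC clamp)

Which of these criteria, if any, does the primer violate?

Meets all criteria.

Base counts: A=8, T=4, G=4, C=7 (length 23).
homopolymer run: longest run = 2 ✓
GC content: GC 11/23 = 47.8% ✓
length: length 23 ✓
GC clamp: 3' end CCA has 2 G/C ✓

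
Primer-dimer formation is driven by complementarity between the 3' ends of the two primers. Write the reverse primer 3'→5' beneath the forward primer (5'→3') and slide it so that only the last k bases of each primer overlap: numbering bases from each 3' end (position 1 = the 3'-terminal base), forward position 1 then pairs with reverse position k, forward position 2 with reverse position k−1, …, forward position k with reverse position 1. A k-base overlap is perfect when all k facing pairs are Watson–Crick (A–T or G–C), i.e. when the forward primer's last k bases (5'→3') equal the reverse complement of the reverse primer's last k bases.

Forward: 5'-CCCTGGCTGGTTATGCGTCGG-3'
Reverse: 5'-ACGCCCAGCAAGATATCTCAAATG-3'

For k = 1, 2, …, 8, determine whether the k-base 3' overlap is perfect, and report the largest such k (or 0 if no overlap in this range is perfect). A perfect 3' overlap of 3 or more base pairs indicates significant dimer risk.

Longest perfect overlap: 0 complementary base pairs; below the dimer-risk threshold (threshold 3).

Last 8 bases (5'→3') — forward …TGCGTCGG, reverse …CTCAAATG.
Reverse complement of the reverse primer's last 8 bases: CATTTGAG; its first k bases are the reverse complement of the reverse primer's last k bases, so a perfect k-base overlap needs the forward primer's last k bases to equal them.
Comparing (forward last k vs required): k=1: G vs C ✗; k=2: GG vs CA ✗; k=3: CGG vs CAT ✗; k=4: TCGG vs CATT ✗; k=5: GTCGG vs CATTT ✗; k=6: CGTCGG vs CATTTG ✗; k=7: GCGTCGG vs CATTTGA ✗; k=8: TGCGTCGG vs CATTTGAG ✗.
No overlap length from 1 to 8 is perfect, so the longest perfect 3' overlap is 0.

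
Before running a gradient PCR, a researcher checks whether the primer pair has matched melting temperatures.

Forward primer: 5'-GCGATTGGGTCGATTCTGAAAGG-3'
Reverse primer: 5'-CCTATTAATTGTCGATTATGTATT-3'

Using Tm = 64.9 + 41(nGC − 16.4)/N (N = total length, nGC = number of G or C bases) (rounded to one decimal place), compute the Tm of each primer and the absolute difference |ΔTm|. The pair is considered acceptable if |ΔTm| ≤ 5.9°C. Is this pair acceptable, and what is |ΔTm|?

|ΔTm| = 10.0°C; the pair is not acceptable.

Forward: G+C = 12, N = 23 → Tm = 64.9 + 41·(12 − 16.4)/23 = 57.1°C.
Reverse: G+C = 6, N = 24 → Tm = 64.9 + 41·(6 − 16.4)/24 = 47.1°C.
|ΔTm| = |57.1 − 47.1| = 10.0°C, > 5.9°C.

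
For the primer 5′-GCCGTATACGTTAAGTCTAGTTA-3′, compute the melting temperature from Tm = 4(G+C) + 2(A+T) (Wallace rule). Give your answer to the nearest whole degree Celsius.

Base counts: A=6, T=8, G=5, C=4 (length 23).
Tm = 2·(6+8) + 4·(5+4) = 2·14 + 4·9 = 28 + 36 = 64°C.

64°C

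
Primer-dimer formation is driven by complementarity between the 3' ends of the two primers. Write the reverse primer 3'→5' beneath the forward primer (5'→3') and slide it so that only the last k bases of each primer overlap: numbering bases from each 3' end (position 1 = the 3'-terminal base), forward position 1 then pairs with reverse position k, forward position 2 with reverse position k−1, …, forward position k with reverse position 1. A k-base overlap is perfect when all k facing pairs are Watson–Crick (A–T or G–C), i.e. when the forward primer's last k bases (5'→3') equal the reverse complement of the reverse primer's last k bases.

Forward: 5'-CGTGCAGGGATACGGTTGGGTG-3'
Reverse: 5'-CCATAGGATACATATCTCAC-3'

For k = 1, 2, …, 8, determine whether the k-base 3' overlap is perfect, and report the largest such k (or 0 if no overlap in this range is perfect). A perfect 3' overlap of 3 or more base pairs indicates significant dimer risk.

Longest perfect overlap: 3 complementary base pairs; significant dimer risk (threshold 3).

Last 8 bases (5'→3') — forward …GTTGGGTG, reverse …TATCTCAC.
Reverse complement of the reverse primer's last 8 bases: GTGAGATA; its first k bases are the reverse complement of the reverse primer's last k bases, so a perfect k-base overlap needs the forward primer's last k bases to equal them.
Comparing (forward last k vs required): k=1: G vs G ✓; k=2: TG vs GT ✗; k=3: GTG vs GTG ✓; k=4: GGTG vs GTGA ✗; k=5: GGGTG vs GTGAG ✗; k=6: TGGGTG vs GTGAGA ✗; k=7: TTGGGTG vs GTGAGAT ✗; k=8: GTTGGGTG vs GTGAGATA ✗.
Perfect overlaps at k = 1, 3; the largest is 3.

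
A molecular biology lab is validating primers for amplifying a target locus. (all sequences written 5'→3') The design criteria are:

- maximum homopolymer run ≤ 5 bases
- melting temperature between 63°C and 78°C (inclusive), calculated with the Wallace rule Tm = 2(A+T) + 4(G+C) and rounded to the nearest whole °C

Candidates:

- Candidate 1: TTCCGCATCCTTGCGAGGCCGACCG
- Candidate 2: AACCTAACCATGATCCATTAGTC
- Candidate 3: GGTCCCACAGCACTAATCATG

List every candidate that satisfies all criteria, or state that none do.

Candidate 2 and Candidate 3.

Candidate 1 (25 nt, A=3 T=5 G=7 C=10): longest run = 2 ✓; Tm = 2·8 + 4·17 = 84°C, outside 63–78°C ✗ — fails.
Candidate 2 (23 nt, A=8 T=6 G=2 C=7): longest run = 2 ✓; Tm = 2·14 + 4·9 = 64°C ✓ — passes.
Candidate 3 (21 nt, A=6 T=4 G=4 C=7): longest run = 3 ✓; Tm = 2·10 + 4·11 = 64°C ✓ — passes.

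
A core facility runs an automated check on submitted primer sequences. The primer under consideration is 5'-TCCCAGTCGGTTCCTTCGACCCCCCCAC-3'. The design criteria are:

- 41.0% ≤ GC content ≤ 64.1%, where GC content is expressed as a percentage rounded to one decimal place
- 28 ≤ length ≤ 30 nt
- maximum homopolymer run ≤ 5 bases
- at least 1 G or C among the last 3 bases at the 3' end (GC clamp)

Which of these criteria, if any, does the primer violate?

Fails: GC content, homopolymer run.

Base counts: A=3, T=6, G=4, C=15 (length 28).
GC content: GC 19/28 = 67.9%, outside 41.0–64.1% ✗
length: length 28 ✓
homopolymer run: longest run = 7, exceeds 5 ✗
GC clamp: 3' end CAC has 2 G/C ✓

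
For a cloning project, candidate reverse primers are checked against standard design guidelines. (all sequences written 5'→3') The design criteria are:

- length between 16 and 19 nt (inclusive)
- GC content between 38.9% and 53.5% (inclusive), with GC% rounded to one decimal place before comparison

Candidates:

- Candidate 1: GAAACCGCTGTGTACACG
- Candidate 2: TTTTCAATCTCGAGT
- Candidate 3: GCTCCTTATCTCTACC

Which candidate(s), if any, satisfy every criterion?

Candidate 1 (18 nt, A=5 T=3 G=5 C=5): length 18 ✓; GC 10/18 = 55.6%, outside 38.9–53.5% ✗ — fails.
Candidate 2 (15 nt, A=3 T=7 G=2 C=3): length 15, outside 16–19 ✗; GC 5/15 = 33.3%, outside 38.9–53.5% ✗ — fails.
Candidate 3 (16 nt, A=2 T=6 G=1 C=7): length 16 ✓; GC 8/16 = 50.0% ✓ — passes.

Candidate 3 only.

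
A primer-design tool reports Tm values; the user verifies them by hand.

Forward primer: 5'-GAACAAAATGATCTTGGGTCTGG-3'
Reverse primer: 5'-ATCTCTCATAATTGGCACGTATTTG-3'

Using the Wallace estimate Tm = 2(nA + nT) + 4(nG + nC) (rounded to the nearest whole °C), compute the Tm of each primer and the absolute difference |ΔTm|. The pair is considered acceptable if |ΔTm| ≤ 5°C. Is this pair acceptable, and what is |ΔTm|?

|ΔTm| = 2°C; the pair is acceptable.

Forward: A=7 T=6 G=7 C=3 → Tm = 2·13 + 4·10 = 66°C.
Reverse: A=6 T=10 G=4 C=5 → Tm = 2·16 + 4·9 = 68°C.
|ΔTm| = |66 − 68| = 2°C, ≤ 5°C.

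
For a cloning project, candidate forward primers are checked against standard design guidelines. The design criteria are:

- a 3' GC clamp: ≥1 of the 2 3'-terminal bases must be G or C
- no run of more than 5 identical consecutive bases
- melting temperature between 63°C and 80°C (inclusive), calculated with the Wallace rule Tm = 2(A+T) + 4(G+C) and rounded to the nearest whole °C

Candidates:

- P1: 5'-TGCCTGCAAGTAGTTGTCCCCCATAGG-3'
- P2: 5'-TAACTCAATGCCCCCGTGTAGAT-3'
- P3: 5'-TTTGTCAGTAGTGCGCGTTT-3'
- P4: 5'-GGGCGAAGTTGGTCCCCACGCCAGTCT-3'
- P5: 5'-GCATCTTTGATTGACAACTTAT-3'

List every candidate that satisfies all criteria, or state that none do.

P1 (27 nt, A=5 T=7 G=7 C=8): 3' end GG has 2 G/C ✓; longest run = 5 ✓; Tm = 2·12 + 4·15 = 84°C, outside 63–80°C ✗ — fails.
P2 (23 nt, A=6 T=6 G=4 C=7): 3' end AT has 0 G/C, need ≥1 ✗; longest run = 5 ✓; Tm = 2·12 + 4·11 = 68°C ✓ — fails.
P3 (20 nt, A=2 T=9 G=6 C=3): 3' end TT has 0 G/C, need ≥1 ✗; longest run = 3 ✓; Tm = 2·11 + 4·9 = 58°C, outside 63–80°C ✗ — fails.
P4 (27 nt, A=4 T=5 G=9 C=9): 3' end CT has 1 G/C ✓; longest run = 4 ✓; Tm = 2·9 + 4·18 = 90°C, outside 63–80°C ✗ — fails.
P5 (22 nt, A=6 T=9 G=3 C=4): 3' end AT has 0 G/C, need ≥1 ✗; longest run = 3 ✓; Tm = 2·15 + 4·7 = 58°C, outside 63–80°C ✗ — fails.

None of the candidates satisfy all criteria.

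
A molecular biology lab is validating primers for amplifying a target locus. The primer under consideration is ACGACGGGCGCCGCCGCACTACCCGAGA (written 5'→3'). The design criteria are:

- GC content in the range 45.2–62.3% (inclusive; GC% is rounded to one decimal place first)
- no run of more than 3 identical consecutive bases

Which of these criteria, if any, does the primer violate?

Fails: GC content.

Base counts: A=6, T=1, G=9, C=12 (length 28).
GC content: GC 21/28 = 75.0%, outside 45.2–62.3% ✗
homopolymer run: longest run = 3 ✓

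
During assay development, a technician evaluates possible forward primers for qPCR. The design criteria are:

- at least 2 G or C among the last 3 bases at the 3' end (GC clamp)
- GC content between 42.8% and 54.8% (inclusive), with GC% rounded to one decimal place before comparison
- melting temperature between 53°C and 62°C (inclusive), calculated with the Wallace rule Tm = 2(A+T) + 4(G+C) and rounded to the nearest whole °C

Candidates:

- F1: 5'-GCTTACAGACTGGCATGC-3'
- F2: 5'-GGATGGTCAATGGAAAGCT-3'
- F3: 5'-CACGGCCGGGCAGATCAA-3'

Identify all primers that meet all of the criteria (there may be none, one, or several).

F2 only.

F1 (18 nt, A=4 T=4 G=5 C=5): 3' end TGC has 2 G/C ✓; GC 10/18 = 55.6%, outside 42.8–54.8% ✗; Tm = 2·8 + 4·10 = 56°C ✓ — fails.
F2 (19 nt, A=6 T=4 G=7 C=2): 3' end GCT has 2 G/C ✓; GC 9/19 = 47.4% ✓; Tm = 2·10 + 4·9 = 56°C ✓ — passes.
F3 (18 nt, A=5 T=1 G=6 C=6): 3' end CAA has 1 G/C, need ≥2 ✗; GC 12/18 = 66.7%, outside 42.8–54.8% ✗; Tm = 2·6 + 4·12 = 60°C ✓ — fails.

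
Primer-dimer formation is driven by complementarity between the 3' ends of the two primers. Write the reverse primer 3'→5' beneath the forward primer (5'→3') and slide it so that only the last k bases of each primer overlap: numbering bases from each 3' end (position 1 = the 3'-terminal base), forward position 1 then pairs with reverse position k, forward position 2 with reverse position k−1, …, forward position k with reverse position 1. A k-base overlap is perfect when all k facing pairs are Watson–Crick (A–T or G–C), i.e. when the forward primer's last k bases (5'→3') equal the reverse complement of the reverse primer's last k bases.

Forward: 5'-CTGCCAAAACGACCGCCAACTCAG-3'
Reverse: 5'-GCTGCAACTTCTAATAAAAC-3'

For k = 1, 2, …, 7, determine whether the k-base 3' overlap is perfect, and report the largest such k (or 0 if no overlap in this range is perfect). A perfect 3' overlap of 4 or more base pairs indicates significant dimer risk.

Last 7 bases (5'→3') — forward …AACTCAG, reverse …ATAAAAC.
Reverse complement of the reverse primer's last 7 bases: GTTTTAT; its first k bases are the reverse complement of the reverse primer's last k bases, so a perfect k-base overlap needs the forward primer's last k bases to equal them.
Comparing (forward last k vs required): k=1: G vs G ✓; k=2: AG vs GT ✗; k=3: CAG vs GTT ✗; k=4: TCAG vs GTTT ✗; k=5: CTCAG vs GTTTT ✗; k=6: ACTCAG vs GTTTTA ✗; k=7: AACTCAG vs GTTTTAT ✗.
Only k = 1 is perfect, so the longest perfect 3' overlap is 1.

Longest perfect overlap: 1 complementary base pair; below the dimer-risk threshold (threshold 4).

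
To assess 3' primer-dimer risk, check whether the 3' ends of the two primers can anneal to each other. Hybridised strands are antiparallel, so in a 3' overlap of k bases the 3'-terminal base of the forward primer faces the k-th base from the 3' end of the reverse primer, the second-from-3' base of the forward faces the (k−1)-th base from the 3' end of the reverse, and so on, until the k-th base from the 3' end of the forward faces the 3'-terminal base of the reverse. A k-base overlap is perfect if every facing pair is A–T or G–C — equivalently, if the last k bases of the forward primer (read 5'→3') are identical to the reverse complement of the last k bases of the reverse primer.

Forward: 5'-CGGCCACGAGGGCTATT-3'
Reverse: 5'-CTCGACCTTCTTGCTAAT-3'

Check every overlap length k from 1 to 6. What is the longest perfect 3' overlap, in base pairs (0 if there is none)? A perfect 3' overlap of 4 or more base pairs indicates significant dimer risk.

Last 6 bases (5'→3') — forward …GCTATT, reverse …GCTAAT.
Reverse complement of the reverse primer's last 6 bases: ATTAGC; its first k bases are the reverse complement of the reverse primer's last k bases, so a perfect k-base overlap needs the forward primer's last k bases to equal them.
Comparing (forward last k vs required): k=1: T vs A ✗; k=2: TT vs AT ✗; k=3: ATT vs ATT ✓; k=4: TATT vs ATTA ✗; k=5: CTATT vs ATTAG ✗; k=6: GCTATT vs ATTAGC ✗.
Only k = 3 is perfect, so the longest perfect 3' overlap is 3.

Longest perfect overlap: 3 complementary base pairs; below the dimer-risk threshold (threshold 4).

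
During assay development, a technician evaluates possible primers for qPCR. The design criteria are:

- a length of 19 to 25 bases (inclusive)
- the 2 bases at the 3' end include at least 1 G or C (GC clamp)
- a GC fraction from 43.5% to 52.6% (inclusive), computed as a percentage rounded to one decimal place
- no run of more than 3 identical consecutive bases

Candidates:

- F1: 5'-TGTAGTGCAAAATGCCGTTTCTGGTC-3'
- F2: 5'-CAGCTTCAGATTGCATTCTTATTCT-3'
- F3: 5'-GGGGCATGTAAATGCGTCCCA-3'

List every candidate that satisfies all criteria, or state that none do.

None of the candidates satisfy all criteria.

F1 (26 nt, A=5 T=9 G=7 C=5): length 26, outside 19–25 ✗; 3' end TC has 1 G/C ✓; GC 12/26 = 46.2% ✓; longest run = 4, exceeds 3 ✗ — fails.
F2 (25 nt, A=5 T=11 G=3 C=6): length 25 ✓; 3' end CT has 1 G/C ✓; GC 9/25 = 36.0%, outside 43.5–52.6% ✗; longest run = 2 ✓ — fails.
F3 (21 nt, A=5 T=4 G=7 C=5): length 21 ✓; 3' end CA has 1 G/C ✓; GC 12/21 = 57.1%, outside 43.5–52.6% ✗; longest run = 4, exceeds 3 ✗ — fails.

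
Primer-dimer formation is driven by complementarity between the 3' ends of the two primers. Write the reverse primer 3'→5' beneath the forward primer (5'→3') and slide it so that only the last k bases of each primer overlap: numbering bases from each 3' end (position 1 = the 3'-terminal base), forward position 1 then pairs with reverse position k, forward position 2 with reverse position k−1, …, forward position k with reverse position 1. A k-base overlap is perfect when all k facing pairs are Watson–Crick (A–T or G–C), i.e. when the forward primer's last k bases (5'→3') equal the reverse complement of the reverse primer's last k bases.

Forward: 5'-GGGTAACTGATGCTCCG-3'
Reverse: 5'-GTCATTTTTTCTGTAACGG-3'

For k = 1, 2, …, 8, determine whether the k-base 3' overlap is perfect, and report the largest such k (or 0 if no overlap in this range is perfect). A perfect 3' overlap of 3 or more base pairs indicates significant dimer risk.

Last 8 bases (5'→3') — forward …ATGCTCCG, reverse …TGTAACGG.
Reverse complement of the reverse primer's last 8 bases: CCGTTACA; its first k bases are the reverse complement of the reverse primer's last k bases, so a perfect k-base overlap needs the forward primer's last k bases to equal them.
Comparing (forward last k vs required): k=1: G vs C ✗; k=2: CG vs CC ✗; k=3: CCG vs CCG ✓; k=4: TCCG vs CCGT ✗; k=5: CTCCG vs CCGTT ✗; k=6: GCTCCG vs CCGTTA ✗; k=7: TGCTCCG vs CCGTTAC ✗; k=8: ATGCTCCG vs CCGTTACA ✗.
Only k = 3 is perfect, so the longest perfect 3' overlap is 3.

Longest perfect overlap: 3 complementary base pairs; significant dimer risk (threshold 3).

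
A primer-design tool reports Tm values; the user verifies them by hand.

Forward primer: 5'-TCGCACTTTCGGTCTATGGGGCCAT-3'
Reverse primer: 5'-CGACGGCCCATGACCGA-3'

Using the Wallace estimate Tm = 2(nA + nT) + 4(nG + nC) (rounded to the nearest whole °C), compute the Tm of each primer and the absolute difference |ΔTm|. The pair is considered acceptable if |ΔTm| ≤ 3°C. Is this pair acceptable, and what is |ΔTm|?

Forward: A=3 T=8 G=7 C=7 → Tm = 2·11 + 4·14 = 78°C.
Reverse: A=4 T=1 G=5 C=7 → Tm = 2·5 + 4·12 = 58°C.
|ΔTm| = |78 − 58| = 20°C, > 3°C.

|ΔTm| = 20°C; the pair is not acceptable.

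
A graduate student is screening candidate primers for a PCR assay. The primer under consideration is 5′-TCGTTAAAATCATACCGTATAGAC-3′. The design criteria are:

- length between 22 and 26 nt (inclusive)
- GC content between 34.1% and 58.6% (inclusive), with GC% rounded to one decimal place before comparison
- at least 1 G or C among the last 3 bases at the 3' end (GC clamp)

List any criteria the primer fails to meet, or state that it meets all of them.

Fails: GC content.

Base counts: A=9, T=7, G=3, C=5 (length 24).
length: length 24 ✓
GC content: GC 8/24 = 33.3%, outside 34.1–58.6% ✗
GC clamp: 3' end GAC has 2 G/C ✓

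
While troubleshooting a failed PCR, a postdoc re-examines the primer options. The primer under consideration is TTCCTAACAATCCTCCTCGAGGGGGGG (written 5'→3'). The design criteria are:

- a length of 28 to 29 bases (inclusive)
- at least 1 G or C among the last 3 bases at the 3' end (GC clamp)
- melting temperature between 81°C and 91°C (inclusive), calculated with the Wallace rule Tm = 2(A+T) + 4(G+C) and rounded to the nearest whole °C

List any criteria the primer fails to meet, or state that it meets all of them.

Fails: length.

Base counts: A=5, T=6, G=8, C=8 (length 27).
length: length 27, outside 28–29 ✗
GC clamp: 3' end GGG has 3 G/C ✓
Tm: Tm = 2·11 + 4·16 = 86°C ✓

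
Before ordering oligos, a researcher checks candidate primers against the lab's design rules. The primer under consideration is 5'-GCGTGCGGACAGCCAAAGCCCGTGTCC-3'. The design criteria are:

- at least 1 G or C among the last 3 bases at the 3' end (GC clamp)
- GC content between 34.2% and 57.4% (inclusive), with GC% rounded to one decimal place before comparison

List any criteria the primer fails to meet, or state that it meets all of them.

Fails: GC content.

Base counts: A=5, T=3, G=9, C=10 (length 27).
GC clamp: 3' end TCC has 2 G/C ✓
GC content: GC 19/27 = 70.4%, outside 34.2–57.4% ✗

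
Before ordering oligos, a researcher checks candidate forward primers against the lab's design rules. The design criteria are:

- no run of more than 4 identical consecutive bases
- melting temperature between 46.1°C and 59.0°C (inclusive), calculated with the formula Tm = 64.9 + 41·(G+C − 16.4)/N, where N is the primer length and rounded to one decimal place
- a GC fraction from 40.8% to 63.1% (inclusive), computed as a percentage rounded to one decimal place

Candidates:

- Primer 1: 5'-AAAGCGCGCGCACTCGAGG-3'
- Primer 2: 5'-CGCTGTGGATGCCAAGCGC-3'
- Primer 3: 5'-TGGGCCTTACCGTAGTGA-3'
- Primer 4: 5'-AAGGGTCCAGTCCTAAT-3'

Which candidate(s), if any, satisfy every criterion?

Primer 1 (19 nt, A=5 T=1 G=7 C=6): longest run = 3 ✓; Tm = 64.9 + 41·(13 − 16.4)/19 = 57.6°C ✓; GC 13/19 = 68.4%, outside 40.8–63.1% ✗ — fails.
Primer 2 (19 nt, A=3 T=3 G=7 C=6): longest run = 2 ✓; Tm = 64.9 + 41·(13 − 16.4)/19 = 57.6°C ✓; GC 13/19 = 68.4%, outside 40.8–63.1% ✗ — fails.
Primer 3 (18 nt, A=3 T=5 G=6 C=4): longest run = 3 ✓; Tm = 64.9 + 41·(10 − 16.4)/18 = 50.3°C ✓; GC 10/18 = 55.6% ✓ — passes.
Primer 4 (17 nt, A=5 T=4 G=4 C=4): longest run = 3 ✓; Tm = 64.9 + 41·(8 − 16.4)/17 = 44.6°C, outside 46.1–59.0°C ✗; GC 8/17 = 47.1% ✓ — fails.

Primer 3 only.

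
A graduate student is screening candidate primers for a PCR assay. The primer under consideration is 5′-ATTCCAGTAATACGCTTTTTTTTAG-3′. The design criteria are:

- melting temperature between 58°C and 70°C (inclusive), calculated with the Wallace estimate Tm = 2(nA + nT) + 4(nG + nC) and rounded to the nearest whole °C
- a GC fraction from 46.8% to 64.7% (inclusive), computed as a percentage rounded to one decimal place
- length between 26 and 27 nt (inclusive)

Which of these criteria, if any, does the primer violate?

Fails: GC content, length.

Base counts: A=6, T=12, G=3, C=4 (length 25).
Tm: Tm = 2·18 + 4·7 = 64°C ✓
GC content: GC 7/25 = 28.0%, outside 46.8–64.7% ✗
length: length 25, outside 26–27 ✗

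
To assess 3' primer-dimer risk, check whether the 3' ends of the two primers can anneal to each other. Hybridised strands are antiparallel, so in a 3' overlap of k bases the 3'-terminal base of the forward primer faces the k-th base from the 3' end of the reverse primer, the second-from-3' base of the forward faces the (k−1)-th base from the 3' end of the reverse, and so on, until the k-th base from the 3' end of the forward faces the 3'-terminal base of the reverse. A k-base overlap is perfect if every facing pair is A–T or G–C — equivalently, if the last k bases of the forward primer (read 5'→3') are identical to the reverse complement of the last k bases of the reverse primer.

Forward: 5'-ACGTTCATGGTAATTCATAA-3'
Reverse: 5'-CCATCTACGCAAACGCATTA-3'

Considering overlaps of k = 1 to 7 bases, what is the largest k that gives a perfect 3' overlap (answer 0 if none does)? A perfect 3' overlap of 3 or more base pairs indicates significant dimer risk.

Longest perfect overlap: 3 complementary base pairs; significant dimer risk (threshold 3).

Last 7 bases (5'→3') — forward …TTCATAA, reverse …CGCATTA.
Reverse complement of the reverse primer's last 7 bases: TAATGCG; its first k bases are the reverse complement of the reverse primer's last k bases, so a perfect k-base overlap needs the forward primer's last k bases to equal them.
Comparing (forward last k vs required): k=1: A vs T ✗; k=2: AA vs TA ✗; k=3: TAA vs TAA ✓; k=4: ATAA vs TAAT ✗; k=5: CATAA vs TAATG ✗; k=6: TCATAA vs TAATGC ✗; k=7: TTCATAA vs TAATGCG ✗.
Only k = 3 is perfect, so the longest perfect 3' overlap is 3.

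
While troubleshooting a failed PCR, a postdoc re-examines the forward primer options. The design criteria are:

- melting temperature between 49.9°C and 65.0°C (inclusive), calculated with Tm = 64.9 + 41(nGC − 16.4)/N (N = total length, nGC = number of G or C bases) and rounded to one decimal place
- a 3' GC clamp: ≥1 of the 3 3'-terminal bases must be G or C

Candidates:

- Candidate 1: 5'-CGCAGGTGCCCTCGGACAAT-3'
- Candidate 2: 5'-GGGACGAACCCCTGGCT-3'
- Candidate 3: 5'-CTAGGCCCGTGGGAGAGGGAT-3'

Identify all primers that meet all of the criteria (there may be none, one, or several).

Candidate 2 and Candidate 3.

Candidate 1 (20 nt, A=4 T=3 G=6 C=7): Tm = 64.9 + 41·(13 − 16.4)/20 = 57.9°C ✓; 3' end AAT has 0 G/C, need ≥1 ✗ — fails.
Candidate 2 (17 nt, A=3 T=2 G=6 C=6): Tm = 64.9 + 41·(12 − 16.4)/17 = 54.3°C ✓; 3' end GCT has 2 G/C ✓ — passes.
Candidate 3 (21 nt, A=4 T=3 G=10 C=4): Tm = 64.9 + 41·(14 − 16.4)/21 = 60.2°C ✓; 3' end GAT has 1 G/C ✓ — passes.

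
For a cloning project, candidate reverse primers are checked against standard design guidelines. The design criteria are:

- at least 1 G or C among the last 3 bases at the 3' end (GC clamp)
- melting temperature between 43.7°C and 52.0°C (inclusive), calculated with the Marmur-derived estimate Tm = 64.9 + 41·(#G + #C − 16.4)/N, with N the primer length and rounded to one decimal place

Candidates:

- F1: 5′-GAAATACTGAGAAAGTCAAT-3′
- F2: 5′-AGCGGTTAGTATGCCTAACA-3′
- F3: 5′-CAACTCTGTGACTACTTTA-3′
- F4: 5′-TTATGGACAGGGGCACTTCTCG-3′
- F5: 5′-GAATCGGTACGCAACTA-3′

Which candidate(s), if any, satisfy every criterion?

F2 and F5.

F1 (20 nt, A=10 T=4 G=4 C=2): 3' end AAT has 0 G/C, need ≥1 ✗; Tm = 64.9 + 41·(6 − 16.4)/20 = 43.6°C, outside 43.7–52.0°C ✗ — fails.
F2 (20 nt, A=6 T=5 G=5 C=4): 3' end ACA has 1 G/C ✓; Tm = 64.9 + 41·(9 − 16.4)/20 = 49.7°C ✓ — passes.
F3 (19 nt, A=5 T=7 G=2 C=5): 3' end TTA has 0 G/C, need ≥1 ✗; Tm = 64.9 + 41·(7 − 16.4)/19 = 44.6°C ✓ — fails.
F4 (22 nt, A=4 T=6 G=7 C=5): 3' end TCG has 2 G/C ✓; Tm = 64.9 + 41·(12 − 16.4)/22 = 56.7°C, outside 43.7–52.0°C ✗ — fails.
F5 (17 nt, A=6 T=3 G=4 C=4): 3' end CTA has 1 G/C ✓; Tm = 64.9 + 41·(8 − 16.4)/17 = 44.6°C ✓ — passes.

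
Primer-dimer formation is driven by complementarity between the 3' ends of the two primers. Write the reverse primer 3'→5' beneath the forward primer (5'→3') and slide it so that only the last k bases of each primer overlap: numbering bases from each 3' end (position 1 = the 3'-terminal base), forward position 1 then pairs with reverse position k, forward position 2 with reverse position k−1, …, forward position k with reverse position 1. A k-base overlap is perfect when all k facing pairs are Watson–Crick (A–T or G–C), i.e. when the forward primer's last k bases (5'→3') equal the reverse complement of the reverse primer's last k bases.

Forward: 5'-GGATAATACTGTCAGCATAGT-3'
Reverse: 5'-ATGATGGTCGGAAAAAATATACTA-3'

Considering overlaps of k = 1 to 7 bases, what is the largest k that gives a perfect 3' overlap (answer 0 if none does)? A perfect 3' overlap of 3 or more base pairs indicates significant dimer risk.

Longest perfect overlap: 4 complementary base pairs; significant dimer risk (threshold 3).

Last 7 bases (5'→3') — forward …GCATAGT, reverse …TATACTA.
Reverse complement of the reverse primer's last 7 bases: TAGTATA; its first k bases are the reverse complement of the reverse primer's last k bases, so a perfect k-base overlap needs the forward primer's last k bases to equal them.
Comparing (forward last k vs required): k=1: T vs T ✓; k=2: GT vs TA ✗; k=3: AGT vs TAG ✗; k=4: TAGT vs TAGT ✓; k=5: ATAGT vs TAGTA ✗; k=6: CATAGT vs TAGTAT ✗; k=7: GCATAGT vs TAGTATA ✗.
Perfect overlaps at k = 1, 4; the largest is 4.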